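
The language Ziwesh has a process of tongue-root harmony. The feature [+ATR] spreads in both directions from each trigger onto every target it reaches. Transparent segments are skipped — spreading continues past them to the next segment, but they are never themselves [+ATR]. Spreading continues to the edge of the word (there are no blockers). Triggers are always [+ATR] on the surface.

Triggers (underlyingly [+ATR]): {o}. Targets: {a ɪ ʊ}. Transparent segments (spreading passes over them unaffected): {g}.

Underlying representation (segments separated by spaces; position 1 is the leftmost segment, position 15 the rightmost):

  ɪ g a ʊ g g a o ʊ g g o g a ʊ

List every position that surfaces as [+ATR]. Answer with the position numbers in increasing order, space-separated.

1 3 4 7 8 9 12 14 15

From /o/ at 8 rightward: 9 /ʊ/ → [+ATR]; 10 /g/ transparent; 11 /g/ transparent; 12 /o/ is itself a trigger — this domain ends here.
From /o/ at 8 leftward: 7 /a/ → [+ATR]; 6 /g/ transparent; 5 /g/ transparent; 4 /ʊ/ → [+ATR]; 3 /a/ → [+ATR]; 2 /g/ transparent; 1 /ɪ/ → [+ATR]; word edge.
From /o/ at 12 rightward: 13 /g/ transparent; 14 /a/ → [+ATR]; 15 /ʊ/ → [+ATR]; word edge.
From /o/ at 12 leftward: 11 /g/ transparent; 10 /g/ transparent; 9 /ʊ/ → [+ATR]; 8 /o/ is itself a trigger — this domain ends here.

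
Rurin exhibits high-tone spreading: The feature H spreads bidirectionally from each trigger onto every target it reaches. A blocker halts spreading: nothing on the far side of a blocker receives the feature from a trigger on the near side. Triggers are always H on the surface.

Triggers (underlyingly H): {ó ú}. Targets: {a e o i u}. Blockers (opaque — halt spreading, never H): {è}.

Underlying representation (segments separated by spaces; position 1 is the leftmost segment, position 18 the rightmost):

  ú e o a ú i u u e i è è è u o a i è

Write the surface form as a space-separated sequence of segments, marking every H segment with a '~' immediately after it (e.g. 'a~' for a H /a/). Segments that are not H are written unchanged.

From /ú/ at 1 rightward: 2 /e/ → H; 3 /o/ → H; 4 /a/ → H; 5 /ú/ is itself a trigger — this domain ends here.
From /ú/ at 1 leftward: word edge.
From /ú/ at 5 rightward: 6 /i/ → H; 7 /u/ → H; 8 /u/ → H; 9 /e/ → H; 10 /i/ → H; 11 /è/ blocks.
From /ú/ at 5 leftward: 4 /a/ → H; 3 /o/ → H; 2 /e/ → H; 1 /ú/ is itself a trigger — this domain ends here.
Targets with no active source: positions 14 15 16 17 stay [-high tone].
H positions on the surface: 1 2 3 4 5 6 7 8 9 10.

ú~ e~ o~ a~ ú~ i~ u~ u~ e~ i~ è è è u o a i è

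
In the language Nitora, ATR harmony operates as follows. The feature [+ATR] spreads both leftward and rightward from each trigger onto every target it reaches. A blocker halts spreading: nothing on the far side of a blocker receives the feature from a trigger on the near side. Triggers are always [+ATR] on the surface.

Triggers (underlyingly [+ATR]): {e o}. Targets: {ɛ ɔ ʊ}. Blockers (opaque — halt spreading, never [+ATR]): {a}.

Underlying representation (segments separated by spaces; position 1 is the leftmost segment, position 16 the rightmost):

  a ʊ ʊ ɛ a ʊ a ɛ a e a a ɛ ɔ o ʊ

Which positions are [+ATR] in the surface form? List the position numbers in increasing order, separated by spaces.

From /e/ at 10 rightward: 11 /a/ blocks.
From /e/ at 10 leftward: 9 /a/ blocks.
From /o/ at 15 rightward: 16 /ʊ/ → [+ATR]; word edge.
From /o/ at 15 leftward: 14 /ɔ/ → [+ATR]; 13 /ɛ/ → [+ATR]; 12 /a/ blocks.
Targets with no active source: positions 2 3 4 6 8 stay [-ATR].

10 13 14 15 16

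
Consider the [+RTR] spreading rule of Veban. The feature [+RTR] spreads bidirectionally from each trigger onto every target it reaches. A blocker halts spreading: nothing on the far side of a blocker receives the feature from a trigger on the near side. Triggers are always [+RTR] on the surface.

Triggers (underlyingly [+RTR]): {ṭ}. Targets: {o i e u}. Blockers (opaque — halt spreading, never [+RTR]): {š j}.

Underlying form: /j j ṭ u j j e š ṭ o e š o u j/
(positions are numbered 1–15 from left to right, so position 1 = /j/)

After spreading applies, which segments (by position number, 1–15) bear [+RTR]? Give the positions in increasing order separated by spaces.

3 4 9 10 11

From /ṭ/ at 3 rightward: 4 /u/ → [+RTR]; 5 /j/ blocks.
From /ṭ/ at 3 leftward: 2 /j/ blocks.
From /ṭ/ at 9 rightward: 10 /o/ → [+RTR]; 11 /e/ → [+RTR]; 12 /š/ blocks.
From /ṭ/ at 9 leftward: 8 /š/ blocks.
Targets with no active source: positions 7 13 14 stay [-emphatic].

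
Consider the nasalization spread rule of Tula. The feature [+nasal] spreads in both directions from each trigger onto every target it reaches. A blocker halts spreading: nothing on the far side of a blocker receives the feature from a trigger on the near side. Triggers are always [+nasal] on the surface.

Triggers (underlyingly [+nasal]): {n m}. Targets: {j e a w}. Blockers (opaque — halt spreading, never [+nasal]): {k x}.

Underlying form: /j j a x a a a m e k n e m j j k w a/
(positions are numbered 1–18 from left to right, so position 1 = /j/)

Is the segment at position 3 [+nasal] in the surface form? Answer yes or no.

From /m/ at 8 rightward: 9 /e/ → [+nasal]; 10 /k/ blocks.
From /m/ at 8 leftward: 7 /a/ → [+nasal]; 6 /a/ → [+nasal]; 5 /a/ → [+nasal]; 4 /x/ blocks.
From /n/ at 11 rightward: 12 /e/ → [+nasal]; 13 /m/ is itself a trigger — this domain ends here.
From /n/ at 11 leftward: 10 /k/ blocks.
From /m/ at 13 rightward: 14 /j/ → [+nasal]; 15 /j/ → [+nasal]; 16 /k/ blocks.
From /m/ at 13 leftward: 12 /e/ → [+nasal]; 11 /n/ is itself a trigger — this domain ends here.
Targets with no active source: positions 1 2 3 17 18 stay [-nasal].
[+nasal] positions on the surface: 5 6 7 8 9 11 12 13 14 15.

no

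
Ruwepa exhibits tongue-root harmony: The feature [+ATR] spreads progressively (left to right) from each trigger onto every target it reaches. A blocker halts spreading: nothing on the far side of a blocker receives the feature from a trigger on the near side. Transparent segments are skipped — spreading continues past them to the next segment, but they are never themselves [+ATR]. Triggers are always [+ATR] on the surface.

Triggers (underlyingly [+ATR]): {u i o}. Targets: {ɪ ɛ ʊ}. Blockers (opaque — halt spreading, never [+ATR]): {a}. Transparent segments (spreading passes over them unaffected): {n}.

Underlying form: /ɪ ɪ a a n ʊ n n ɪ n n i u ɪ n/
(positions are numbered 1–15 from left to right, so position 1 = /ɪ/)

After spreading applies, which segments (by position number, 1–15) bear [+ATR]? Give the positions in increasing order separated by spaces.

12 13 14

From /i/ at 12 rightward: 13 /u/ is itself a trigger — this domain ends here.
From /u/ at 13 rightward: 14 /ɪ/ → [+ATR]; 15 /n/ transparent; word edge.
Targets with no active source: positions 1 2 6 9 stay [-ATR].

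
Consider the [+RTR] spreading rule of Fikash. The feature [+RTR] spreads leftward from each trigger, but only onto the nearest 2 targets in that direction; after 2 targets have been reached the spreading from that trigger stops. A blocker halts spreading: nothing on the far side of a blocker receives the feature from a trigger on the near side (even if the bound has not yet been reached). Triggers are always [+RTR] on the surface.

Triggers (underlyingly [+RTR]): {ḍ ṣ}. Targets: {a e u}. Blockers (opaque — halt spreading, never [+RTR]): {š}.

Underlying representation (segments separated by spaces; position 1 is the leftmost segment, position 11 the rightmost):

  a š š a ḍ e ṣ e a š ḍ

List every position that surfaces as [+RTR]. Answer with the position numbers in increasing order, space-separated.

4 5 6 7 11

From /ḍ/ at 5 leftward: 4 /a/ → [+RTR]; 3 /š/ blocks.
From /ṣ/ at 7 leftward: 6 /e/ → [+RTR]; 5 /ḍ/ is itself a trigger — this domain ends here.
From /ḍ/ at 11 leftward: 10 /š/ blocks.
Targets with no active source: positions 1 8 9 stay [-emphatic].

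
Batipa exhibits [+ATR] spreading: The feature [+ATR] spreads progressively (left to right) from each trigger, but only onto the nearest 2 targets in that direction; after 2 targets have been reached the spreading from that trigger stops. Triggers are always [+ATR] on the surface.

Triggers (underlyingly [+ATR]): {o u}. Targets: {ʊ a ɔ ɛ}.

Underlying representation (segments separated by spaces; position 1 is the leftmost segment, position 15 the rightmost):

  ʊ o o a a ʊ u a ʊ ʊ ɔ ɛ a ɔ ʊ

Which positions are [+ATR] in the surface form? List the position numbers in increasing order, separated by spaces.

From /o/ at 2 rightward: 3 /o/ is itself a trigger — this domain ends here.
From /o/ at 3 rightward: 4 /a/ → [+ATR]; 5 /a/ → [+ATR]; bound reached.
From /u/ at 7 rightward: 8 /a/ → [+ATR]; 9 /ʊ/ → [+ATR]; bound reached.
Targets with no active source: positions 1 6 10 11 12 13 14 15 stay [-ATR].

2 3 4 5 7 8 9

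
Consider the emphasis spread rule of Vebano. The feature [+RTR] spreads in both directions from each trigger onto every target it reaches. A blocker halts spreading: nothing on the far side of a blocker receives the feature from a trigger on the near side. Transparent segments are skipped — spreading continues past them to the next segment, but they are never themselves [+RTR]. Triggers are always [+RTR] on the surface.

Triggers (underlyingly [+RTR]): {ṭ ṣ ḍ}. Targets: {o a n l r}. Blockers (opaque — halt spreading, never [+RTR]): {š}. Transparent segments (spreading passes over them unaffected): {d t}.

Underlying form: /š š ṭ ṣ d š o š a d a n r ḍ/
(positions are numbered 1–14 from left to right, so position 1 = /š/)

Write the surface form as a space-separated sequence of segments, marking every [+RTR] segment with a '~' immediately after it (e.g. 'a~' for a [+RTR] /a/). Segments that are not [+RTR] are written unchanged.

From /ṭ/ at 3 rightward: 4 /ṣ/ is itself a trigger — this domain ends here.
From /ṭ/ at 3 leftward: 2 /š/ blocks.
From /ṣ/ at 4 rightward: 5 /d/ transparent; 6 /š/ blocks.
From /ṣ/ at 4 leftward: 3 /ṭ/ is itself a trigger — this domain ends here.
From /ḍ/ at 14 rightward: word edge.
From /ḍ/ at 14 leftward: 13 /r/ → [+RTR]; 12 /n/ → [+RTR]; 11 /a/ → [+RTR]; 10 /d/ transparent; 9 /a/ → [+RTR]; 8 /š/ blocks.
Target with no active source: position 7 stays [-emphatic].
[+RTR] positions on the surface: 3 4 9 11 12 13 14.

š š ṭ~ ṣ~ d š o š a~ d a~ n~ r~ ḍ~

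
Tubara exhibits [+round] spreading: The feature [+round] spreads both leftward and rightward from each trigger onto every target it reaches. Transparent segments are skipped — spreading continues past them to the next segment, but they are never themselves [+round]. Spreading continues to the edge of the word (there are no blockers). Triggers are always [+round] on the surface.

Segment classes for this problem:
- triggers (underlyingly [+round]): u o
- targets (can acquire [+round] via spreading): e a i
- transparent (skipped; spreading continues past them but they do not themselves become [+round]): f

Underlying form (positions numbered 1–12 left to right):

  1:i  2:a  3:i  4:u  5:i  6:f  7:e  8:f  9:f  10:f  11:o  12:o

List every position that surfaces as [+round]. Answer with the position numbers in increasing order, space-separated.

1 2 3 4 5 7 11 12

From /u/ at 4 rightward: 5 /i/ → [+round]; 6 /f/ transparent; 7 /e/ → [+round]; 8 /f/ transparent; 9 /f/ transparent; 10 /f/ transparent; 11 /o/ is itself a trigger — this domain ends here.
From /u/ at 4 leftward: 3 /i/ → [+round]; 2 /a/ → [+round]; 1 /i/ → [+round]; word edge.
From /o/ at 11 rightward: 12 /o/ is itself a trigger — this domain ends here.
From /o/ at 11 leftward: 10 /f/ transparent; 9 /f/ transparent; 8 /f/ transparent; 7 /e/ → [+round]; 6 /f/ transparent; 5 /i/ → [+round]; 4 /u/ is itself a trigger — this domain ends here.
From /o/ at 12 rightward: word edge.
From /o/ at 12 leftward: 11 /o/ is itself a trigger — this domain ends here.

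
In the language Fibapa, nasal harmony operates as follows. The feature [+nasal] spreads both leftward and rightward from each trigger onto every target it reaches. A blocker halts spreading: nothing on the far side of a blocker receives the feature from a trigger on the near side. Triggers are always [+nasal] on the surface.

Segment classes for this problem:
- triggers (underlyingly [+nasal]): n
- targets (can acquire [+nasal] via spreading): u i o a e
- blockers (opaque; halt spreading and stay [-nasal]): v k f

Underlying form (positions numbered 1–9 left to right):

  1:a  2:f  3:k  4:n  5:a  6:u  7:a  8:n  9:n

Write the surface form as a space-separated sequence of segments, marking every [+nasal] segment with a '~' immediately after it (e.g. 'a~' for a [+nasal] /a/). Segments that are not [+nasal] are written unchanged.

From /n/ at 4 rightward: 5 /a/ → [+nasal]; 6 /u/ → [+nasal]; 7 /a/ → [+nasal]; 8 /n/ is itself a trigger — this domain ends here.
From /n/ at 4 leftward: 3 /k/ blocks.
From /n/ at 8 rightward: 9 /n/ is itself a trigger — this domain ends here.
From /n/ at 8 leftward: 7 /a/ → [+nasal]; 6 /u/ → [+nasal]; 5 /a/ → [+nasal]; 4 /n/ is itself a trigger — this domain ends here.
From /n/ at 9 rightward: word edge.
From /n/ at 9 leftward: 8 /n/ is itself a trigger — this domain ends here.
Target with no active source: position 1 stays [-nasal].
[+nasal] positions on the surface: 4 5 6 7 8 9.

a f k n~ a~ u~ a~ n~ n~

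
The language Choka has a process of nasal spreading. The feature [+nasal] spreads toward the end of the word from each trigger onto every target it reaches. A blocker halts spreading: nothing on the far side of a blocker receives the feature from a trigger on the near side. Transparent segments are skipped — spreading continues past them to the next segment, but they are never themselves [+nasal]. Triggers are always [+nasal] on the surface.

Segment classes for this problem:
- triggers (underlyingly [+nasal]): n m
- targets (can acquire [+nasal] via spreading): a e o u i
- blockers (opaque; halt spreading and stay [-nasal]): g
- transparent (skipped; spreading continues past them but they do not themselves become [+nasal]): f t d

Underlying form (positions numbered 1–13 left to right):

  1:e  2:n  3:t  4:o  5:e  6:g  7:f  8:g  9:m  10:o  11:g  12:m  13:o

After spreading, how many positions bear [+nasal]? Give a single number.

7

From /n/ at 2 rightward: 3 /t/ transparent; 4 /o/ → [+nasal]; 5 /e/ → [+nasal]; 6 /g/ blocks.
From /m/ at 9 rightward: 10 /o/ → [+nasal]; 11 /g/ blocks.
From /m/ at 12 rightward: 13 /o/ → [+nasal]; word edge.
Target with no active source: position 1 stays [-nasal].
[+nasal] positions on the surface: 2 4 5 9 10 12 13.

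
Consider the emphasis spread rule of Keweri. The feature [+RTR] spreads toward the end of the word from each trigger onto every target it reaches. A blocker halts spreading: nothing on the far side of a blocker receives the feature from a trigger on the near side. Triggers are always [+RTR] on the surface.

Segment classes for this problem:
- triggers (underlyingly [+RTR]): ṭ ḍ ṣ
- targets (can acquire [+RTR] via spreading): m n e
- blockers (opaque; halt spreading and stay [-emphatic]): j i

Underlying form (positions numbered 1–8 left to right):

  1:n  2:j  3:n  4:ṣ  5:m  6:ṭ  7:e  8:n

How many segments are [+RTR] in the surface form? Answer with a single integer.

5

From /ṣ/ at 4 rightward: 5 /m/ → [+RTR]; 6 /ṭ/ is itself a trigger — this domain ends here.
From /ṭ/ at 6 rightward: 7 /e/ → [+RTR]; 8 /n/ → [+RTR]; word edge.
Targets with no active source: positions 1 3 stay [-emphatic].
[+RTR] positions on the surface: 4 5 6 7 8.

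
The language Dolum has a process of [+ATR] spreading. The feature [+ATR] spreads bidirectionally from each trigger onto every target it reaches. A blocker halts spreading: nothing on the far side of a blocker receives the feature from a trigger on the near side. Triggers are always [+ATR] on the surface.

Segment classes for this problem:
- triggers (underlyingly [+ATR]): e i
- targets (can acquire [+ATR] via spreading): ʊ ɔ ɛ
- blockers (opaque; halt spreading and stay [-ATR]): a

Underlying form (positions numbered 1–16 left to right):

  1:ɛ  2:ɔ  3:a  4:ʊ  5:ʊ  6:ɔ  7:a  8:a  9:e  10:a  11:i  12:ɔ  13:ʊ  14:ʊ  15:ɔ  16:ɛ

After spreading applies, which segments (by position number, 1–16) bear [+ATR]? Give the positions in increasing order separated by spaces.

From /e/ at 9 rightward: 10 /a/ blocks.
From /e/ at 9 leftward: 8 /a/ blocks.
From /i/ at 11 rightward: 12 /ɔ/ → [+ATR]; 13 /ʊ/ → [+ATR]; 14 /ʊ/ → [+ATR]; 15 /ɔ/ → [+ATR]; 16 /ɛ/ → [+ATR]; word edge.
From /i/ at 11 leftward: 10 /a/ blocks.
Targets with no active source: positions 1 2 4 5 6 stay [-ATR].

9 11 12 13 14 15 16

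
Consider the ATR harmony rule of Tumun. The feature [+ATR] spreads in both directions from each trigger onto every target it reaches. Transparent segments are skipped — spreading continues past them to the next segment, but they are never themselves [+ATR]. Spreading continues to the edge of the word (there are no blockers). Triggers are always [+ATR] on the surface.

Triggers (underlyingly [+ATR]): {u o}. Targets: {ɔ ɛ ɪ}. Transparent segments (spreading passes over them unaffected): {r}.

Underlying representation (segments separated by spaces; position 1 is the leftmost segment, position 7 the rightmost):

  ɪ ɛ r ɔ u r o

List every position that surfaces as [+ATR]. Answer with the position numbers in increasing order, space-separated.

From /u/ at 5 rightward: 6 /r/ transparent; 7 /o/ is itself a trigger — this domain ends here.
From /u/ at 5 leftward: 4 /ɔ/ → [+ATR]; 3 /r/ transparent; 2 /ɛ/ → [+ATR]; 1 /ɪ/ → [+ATR]; word edge.
From /o/ at 7 rightward: word edge.
From /o/ at 7 leftward: 6 /r/ transparent; 5 /u/ is itself a trigger — this domain ends here.

1 2 4 5 7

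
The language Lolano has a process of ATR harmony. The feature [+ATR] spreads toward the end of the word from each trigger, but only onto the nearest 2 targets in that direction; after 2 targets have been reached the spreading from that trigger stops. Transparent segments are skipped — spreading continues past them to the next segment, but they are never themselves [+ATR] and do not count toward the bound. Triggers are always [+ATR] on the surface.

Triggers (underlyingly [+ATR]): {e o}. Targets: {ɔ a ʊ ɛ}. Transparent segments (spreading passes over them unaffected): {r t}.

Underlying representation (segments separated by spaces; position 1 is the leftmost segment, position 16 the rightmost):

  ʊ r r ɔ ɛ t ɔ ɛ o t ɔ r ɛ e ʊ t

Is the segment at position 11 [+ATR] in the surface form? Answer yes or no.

yes

From /o/ at 9 rightward: 10 /t/ transparent; 11 /ɔ/ → [+ATR]; 12 /r/ transparent; 13 /ɛ/ → [+ATR]; bound reached.
From /e/ at 14 rightward: 15 /ʊ/ → [+ATR]; 16 /t/ transparent; word edge.
Targets with no active source: positions 1 4 5 7 8 stay [-ATR].
[+ATR] positions on the surface: 9 11 13 14 15.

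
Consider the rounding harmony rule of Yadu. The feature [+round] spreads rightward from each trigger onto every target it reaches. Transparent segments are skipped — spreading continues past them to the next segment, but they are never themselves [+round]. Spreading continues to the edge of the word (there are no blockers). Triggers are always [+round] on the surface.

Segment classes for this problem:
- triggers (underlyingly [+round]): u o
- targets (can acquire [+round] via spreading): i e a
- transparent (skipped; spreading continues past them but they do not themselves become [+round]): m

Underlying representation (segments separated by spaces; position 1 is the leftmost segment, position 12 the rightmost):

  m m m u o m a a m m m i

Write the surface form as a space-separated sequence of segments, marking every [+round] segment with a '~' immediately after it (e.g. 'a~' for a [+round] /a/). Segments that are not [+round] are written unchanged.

m m m u~ o~ m a~ a~ m m m i~

From /u/ at 4 rightward: 5 /o/ is itself a trigger — this domain ends here.
From /o/ at 5 rightward: 6 /m/ transparent; 7 /a/ → [+round]; 8 /a/ → [+round]; 9 /m/ transparent; 10 /m/ transparent; 11 /m/ transparent; 12 /i/ → [+round]; word edge.
[+round] positions on the surface: 4 5 7 8 12.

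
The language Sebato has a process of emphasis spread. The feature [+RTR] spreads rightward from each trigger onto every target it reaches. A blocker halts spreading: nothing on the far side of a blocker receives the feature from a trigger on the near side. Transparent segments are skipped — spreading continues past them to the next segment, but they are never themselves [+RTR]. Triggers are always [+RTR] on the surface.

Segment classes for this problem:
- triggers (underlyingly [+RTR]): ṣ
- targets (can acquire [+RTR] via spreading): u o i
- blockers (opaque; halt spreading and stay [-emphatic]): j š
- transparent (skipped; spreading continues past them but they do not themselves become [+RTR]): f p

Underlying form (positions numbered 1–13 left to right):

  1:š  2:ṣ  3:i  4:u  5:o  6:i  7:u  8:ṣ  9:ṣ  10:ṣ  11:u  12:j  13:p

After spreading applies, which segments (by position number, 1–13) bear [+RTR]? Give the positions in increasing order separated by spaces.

2 3 4 5 6 7 8 9 10 11

From /ṣ/ at 2 rightward: 3 /i/ → [+RTR]; 4 /u/ → [+RTR]; 5 /o/ → [+RTR]; 6 /i/ → [+RTR]; 7 /u/ → [+RTR]; 8 /ṣ/ is itself a trigger — this domain ends here.
From /ṣ/ at 8 rightward: 9 /ṣ/ is itself a trigger — this domain ends here.
From /ṣ/ at 9 rightward: 10 /ṣ/ is itself a trigger — this domain ends here.
From /ṣ/ at 10 rightward: 11 /u/ → [+RTR]; 12 /j/ blocks.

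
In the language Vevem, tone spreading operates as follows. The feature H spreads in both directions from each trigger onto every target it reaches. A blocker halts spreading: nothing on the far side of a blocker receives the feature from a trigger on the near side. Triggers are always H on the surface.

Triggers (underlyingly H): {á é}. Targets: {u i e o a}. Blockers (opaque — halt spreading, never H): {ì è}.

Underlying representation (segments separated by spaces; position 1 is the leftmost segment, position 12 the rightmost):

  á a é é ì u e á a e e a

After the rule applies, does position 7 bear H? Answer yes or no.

yes

From /á/ at 1 rightward: 2 /a/ → H; 3 /é/ is itself a trigger — this domain ends here.
From /á/ at 1 leftward: word edge.
From /é/ at 3 rightward: 4 /é/ is itself a trigger — this domain ends here.
From /é/ at 3 leftward: 2 /a/ → H; 1 /á/ is itself a trigger — this domain ends here.
From /é/ at 4 rightward: 5 /ì/ blocks.
From /é/ at 4 leftward: 3 /é/ is itself a trigger — this domain ends here.
From /á/ at 8 rightward: 9 /a/ → H; 10 /e/ → H; 11 /e/ → H; 12 /a/ → H; word edge.
From /á/ at 8 leftward: 7 /e/ → H; 6 /u/ → H; 5 /ì/ blocks.
H positions on the surface: 1 2 3 4 6 7 8 9 10 11 12.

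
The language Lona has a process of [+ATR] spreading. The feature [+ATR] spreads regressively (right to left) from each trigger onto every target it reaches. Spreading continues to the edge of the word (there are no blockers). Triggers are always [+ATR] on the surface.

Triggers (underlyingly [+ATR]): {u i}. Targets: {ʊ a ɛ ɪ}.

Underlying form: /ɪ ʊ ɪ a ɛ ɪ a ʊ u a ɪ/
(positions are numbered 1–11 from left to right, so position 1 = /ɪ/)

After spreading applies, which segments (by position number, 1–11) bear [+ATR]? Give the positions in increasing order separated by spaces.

From /u/ at 9 leftward: 8 /ʊ/ → [+ATR]; 7 /a/ → [+ATR]; 6 /ɪ/ → [+ATR]; 5 /ɛ/ → [+ATR]; 4 /a/ → [+ATR]; 3 /ɪ/ → [+ATR]; 2 /ʊ/ → [+ATR]; 1 /ɪ/ → [+ATR]; word edge.
Targets with no active source: positions 10 11 stay [-ATR].

1 2 3 4 5 6 7 8 9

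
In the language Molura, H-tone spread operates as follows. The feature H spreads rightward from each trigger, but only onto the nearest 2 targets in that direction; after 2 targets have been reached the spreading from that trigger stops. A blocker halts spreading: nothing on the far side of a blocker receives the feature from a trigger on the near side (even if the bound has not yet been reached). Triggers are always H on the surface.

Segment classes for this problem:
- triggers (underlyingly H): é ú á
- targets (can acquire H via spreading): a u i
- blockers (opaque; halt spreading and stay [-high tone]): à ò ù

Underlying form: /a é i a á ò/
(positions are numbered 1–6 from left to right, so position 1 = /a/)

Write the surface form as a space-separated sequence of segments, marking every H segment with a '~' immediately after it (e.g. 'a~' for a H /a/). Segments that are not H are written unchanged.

a é~ i~ a~ á~ ò

From /é/ at 2 rightward: 3 /i/ → H; 4 /a/ → H; bound reached.
From /á/ at 5 rightward: 6 /ò/ blocks.
Target with no active source: position 1 stays [-high tone].
H positions on the surface: 2 3 4 5.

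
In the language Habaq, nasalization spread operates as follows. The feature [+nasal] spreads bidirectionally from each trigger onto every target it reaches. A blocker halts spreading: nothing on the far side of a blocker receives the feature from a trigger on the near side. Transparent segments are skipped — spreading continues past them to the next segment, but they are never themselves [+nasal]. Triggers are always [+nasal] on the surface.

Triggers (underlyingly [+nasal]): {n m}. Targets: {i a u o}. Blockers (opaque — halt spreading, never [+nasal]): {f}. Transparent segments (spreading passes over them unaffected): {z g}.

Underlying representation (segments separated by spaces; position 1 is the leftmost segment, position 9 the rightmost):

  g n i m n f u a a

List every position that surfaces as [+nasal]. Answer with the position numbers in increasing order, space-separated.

From /n/ at 2 rightward: 3 /i/ → [+nasal]; 4 /m/ is itself a trigger — this domain ends here.
From /n/ at 2 leftward: 1 /g/ transparent; word edge.
From /m/ at 4 rightward: 5 /n/ is itself a trigger — this domain ends here.
From /m/ at 4 leftward: 3 /i/ → [+nasal]; 2 /n/ is itself a trigger — this domain ends here.
From /n/ at 5 rightward: 6 /f/ blocks.
From /n/ at 5 leftward: 4 /m/ is itself a trigger — this domain ends here.
Targets with no active source: positions 7 8 9 stay [-nasal].

2 3 4 5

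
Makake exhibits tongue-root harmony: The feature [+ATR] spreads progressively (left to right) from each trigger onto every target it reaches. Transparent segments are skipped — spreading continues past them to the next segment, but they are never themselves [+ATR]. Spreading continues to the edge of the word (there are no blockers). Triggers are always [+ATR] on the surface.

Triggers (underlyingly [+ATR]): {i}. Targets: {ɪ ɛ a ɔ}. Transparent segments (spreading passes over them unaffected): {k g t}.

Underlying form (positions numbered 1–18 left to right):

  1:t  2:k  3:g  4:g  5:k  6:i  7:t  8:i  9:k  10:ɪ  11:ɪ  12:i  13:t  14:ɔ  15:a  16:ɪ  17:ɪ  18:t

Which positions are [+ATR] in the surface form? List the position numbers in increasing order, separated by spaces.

From /i/ at 6 rightward: 7 /t/ transparent; 8 /i/ is itself a trigger — this domain ends here.
From /i/ at 8 rightward: 9 /k/ transparent; 10 /ɪ/ → [+ATR]; 11 /ɪ/ → [+ATR]; 12 /i/ is itself a trigger — this domain ends here.
From /i/ at 12 rightward: 13 /t/ transparent; 14 /ɔ/ → [+ATR]; 15 /a/ → [+ATR]; 16 /ɪ/ → [+ATR]; 17 /ɪ/ → [+ATR]; 18 /t/ transparent; word edge.

6 8 10 11 12 14 15 16 17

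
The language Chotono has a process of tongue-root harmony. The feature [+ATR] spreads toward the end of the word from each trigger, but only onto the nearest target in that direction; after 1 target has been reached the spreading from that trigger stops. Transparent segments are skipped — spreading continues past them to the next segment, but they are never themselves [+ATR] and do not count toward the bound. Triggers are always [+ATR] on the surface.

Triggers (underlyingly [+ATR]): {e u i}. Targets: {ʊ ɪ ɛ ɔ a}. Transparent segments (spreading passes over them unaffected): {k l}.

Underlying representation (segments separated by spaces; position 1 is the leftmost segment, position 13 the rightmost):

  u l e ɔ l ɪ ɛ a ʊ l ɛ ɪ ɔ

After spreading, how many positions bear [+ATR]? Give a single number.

3

From /u/ at 1 rightward: 2 /l/ transparent; 3 /e/ is itself a trigger — this domain ends here.
From /e/ at 3 rightward: 4 /ɔ/ → [+ATR]; bound reached.
Targets with no active source: positions 6 7 8 9 11 12 13 stay [-ATR].
[+ATR] positions on the surface: 1 3 4.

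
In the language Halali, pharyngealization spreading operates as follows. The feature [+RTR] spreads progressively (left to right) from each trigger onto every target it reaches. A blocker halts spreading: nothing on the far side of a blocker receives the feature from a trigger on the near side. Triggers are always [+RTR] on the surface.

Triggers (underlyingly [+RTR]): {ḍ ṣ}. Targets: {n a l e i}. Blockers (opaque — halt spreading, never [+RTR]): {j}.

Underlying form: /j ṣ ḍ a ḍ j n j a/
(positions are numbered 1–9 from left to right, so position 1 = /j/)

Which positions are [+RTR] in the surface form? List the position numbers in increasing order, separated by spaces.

From /ṣ/ at 2 rightward: 3 /ḍ/ is itself a trigger — this domain ends here.
From /ḍ/ at 3 rightward: 4 /a/ → [+RTR]; 5 /ḍ/ is itself a trigger — this domain ends here.
From /ḍ/ at 5 rightward: 6 /j/ blocks.
Targets with no active source: positions 7 9 stay [-emphatic].

2 3 4 5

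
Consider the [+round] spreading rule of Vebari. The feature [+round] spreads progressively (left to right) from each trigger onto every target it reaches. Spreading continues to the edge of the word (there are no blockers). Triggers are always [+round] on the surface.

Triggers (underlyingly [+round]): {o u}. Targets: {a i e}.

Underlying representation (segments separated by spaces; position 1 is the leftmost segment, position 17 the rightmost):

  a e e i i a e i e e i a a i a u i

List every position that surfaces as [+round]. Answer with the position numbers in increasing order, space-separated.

16 17

From /u/ at 16 rightward: 17 /i/ → [+round]; word edge.
Targets with no active source: positions 1 2 3 4 5 6 7 8 9 10 11 12 13 14 15 stay [-round].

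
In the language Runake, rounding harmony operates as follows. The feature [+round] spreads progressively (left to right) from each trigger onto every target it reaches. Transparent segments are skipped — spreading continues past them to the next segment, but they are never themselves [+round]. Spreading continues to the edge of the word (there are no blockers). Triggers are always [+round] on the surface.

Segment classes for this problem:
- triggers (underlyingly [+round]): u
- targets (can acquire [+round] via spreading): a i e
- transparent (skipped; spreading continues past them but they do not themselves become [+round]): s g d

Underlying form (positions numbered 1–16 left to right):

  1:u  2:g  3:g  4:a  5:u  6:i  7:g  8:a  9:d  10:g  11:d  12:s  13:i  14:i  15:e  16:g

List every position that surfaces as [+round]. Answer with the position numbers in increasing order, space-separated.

From /u/ at 1 rightward: 2 /g/ transparent; 3 /g/ transparent; 4 /a/ → [+round]; 5 /u/ is itself a trigger — this domain ends here.
From /u/ at 5 rightward: 6 /i/ → [+round]; 7 /g/ transparent; 8 /a/ → [+round]; 9 /d/ transparent; 10 /g/ transparent; 11 /d/ transparent; 12 /s/ transparent; 13 /i/ → [+round]; 14 /i/ → [+round]; 15 /e/ → [+round]; 16 /g/ transparent; word edge.

1 4 5 6 8 13 14 15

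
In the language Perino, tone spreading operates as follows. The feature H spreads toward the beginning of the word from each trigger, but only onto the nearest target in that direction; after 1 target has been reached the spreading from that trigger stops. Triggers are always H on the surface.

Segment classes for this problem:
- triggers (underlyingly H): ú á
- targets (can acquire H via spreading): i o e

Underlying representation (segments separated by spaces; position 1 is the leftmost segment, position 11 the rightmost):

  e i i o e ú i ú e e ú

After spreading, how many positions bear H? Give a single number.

From /ú/ at 6 leftward: 5 /e/ → H; bound reached.
From /ú/ at 8 leftward: 7 /i/ → H; bound reached.
From /ú/ at 11 leftward: 10 /e/ → H; bound reached.
Targets with no active source: positions 1 2 3 4 9 stay [-high tone].
H positions on the surface: 5 6 7 8 10 11.

6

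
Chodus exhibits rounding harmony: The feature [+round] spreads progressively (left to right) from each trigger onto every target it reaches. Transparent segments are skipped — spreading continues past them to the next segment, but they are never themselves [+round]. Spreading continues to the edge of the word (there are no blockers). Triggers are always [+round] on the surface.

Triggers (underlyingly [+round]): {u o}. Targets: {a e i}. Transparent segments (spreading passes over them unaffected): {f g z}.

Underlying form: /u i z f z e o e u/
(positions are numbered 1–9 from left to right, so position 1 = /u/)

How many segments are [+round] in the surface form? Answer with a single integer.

6

From /u/ at 1 rightward: 2 /i/ → [+round]; 3 /z/ transparent; 4 /f/ transparent; 5 /z/ transparent; 6 /e/ → [+round]; 7 /o/ is itself a trigger — this domain ends here.
From /o/ at 7 rightward: 8 /e/ → [+round]; 9 /u/ is itself a trigger — this domain ends here.
From /u/ at 9 rightward: word edge.
[+round] positions on the surface: 1 2 6 7 8 9.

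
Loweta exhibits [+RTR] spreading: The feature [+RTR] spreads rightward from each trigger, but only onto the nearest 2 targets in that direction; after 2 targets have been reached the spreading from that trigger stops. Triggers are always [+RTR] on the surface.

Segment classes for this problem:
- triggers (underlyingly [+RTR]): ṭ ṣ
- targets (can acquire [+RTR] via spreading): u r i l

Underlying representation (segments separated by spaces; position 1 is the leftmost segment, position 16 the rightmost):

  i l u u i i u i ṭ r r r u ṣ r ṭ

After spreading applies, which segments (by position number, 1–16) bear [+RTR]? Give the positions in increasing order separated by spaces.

From /ṭ/ at 9 rightward: 10 /r/ → [+RTR]; 11 /r/ → [+RTR]; bound reached.
From /ṣ/ at 14 rightward: 15 /r/ → [+RTR]; 16 /ṭ/ is itself a trigger — this domain ends here.
From /ṭ/ at 16 rightward: word edge.
Targets with no active source: positions 1 2 3 4 5 6 7 8 12 13 stay [-emphatic].

9 10 11 14 15 16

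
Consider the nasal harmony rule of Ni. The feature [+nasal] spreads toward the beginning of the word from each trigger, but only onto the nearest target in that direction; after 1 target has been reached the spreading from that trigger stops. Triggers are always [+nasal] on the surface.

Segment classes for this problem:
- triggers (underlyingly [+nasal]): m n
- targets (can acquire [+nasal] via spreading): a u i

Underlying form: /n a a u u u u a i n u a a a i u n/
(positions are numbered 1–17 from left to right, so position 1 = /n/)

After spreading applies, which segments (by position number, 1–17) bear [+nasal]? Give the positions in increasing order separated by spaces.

From /n/ at 1 leftward: word edge.
From /n/ at 10 leftward: 9 /i/ → [+nasal]; bound reached.
From /n/ at 17 leftward: 16 /u/ → [+nasal]; bound reached.
Targets with no active source: positions 2 3 4 5 6 7 8 11 12 13 14 15 stay [-nasal].

1 9 10 16 17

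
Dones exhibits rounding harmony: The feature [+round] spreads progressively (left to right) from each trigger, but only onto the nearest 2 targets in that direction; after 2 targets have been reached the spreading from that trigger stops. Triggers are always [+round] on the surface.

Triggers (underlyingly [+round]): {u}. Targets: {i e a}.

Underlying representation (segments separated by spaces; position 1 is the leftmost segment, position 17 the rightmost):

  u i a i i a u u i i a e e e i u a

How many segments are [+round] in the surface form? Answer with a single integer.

9

From /u/ at 1 rightward: 2 /i/ → [+round]; 3 /a/ → [+round]; bound reached.
From /u/ at 7 rightward: 8 /u/ is itself a trigger — this domain ends here.
From /u/ at 8 rightward: 9 /i/ → [+round]; 10 /i/ → [+round]; bound reached.
From /u/ at 16 rightward: 17 /a/ → [+round]; word edge.
Targets with no active source: positions 4 5 6 11 12 13 14 15 stay [-round].
[+round] positions on the surface: 1 2 3 7 8 9 10 16 17.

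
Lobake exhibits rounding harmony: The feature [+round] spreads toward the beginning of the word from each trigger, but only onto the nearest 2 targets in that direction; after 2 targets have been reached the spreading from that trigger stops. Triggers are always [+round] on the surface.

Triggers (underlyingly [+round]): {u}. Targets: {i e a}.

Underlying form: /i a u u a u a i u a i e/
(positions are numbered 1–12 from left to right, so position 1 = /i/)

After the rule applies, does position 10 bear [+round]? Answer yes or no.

From /u/ at 3 leftward: 2 /a/ → [+round]; 1 /i/ → [+round]; bound reached.
From /u/ at 4 leftward: 3 /u/ is itself a trigger — this domain ends here.
From /u/ at 6 leftward: 5 /a/ → [+round]; 4 /u/ is itself a trigger — this domain ends here.
From /u/ at 9 leftward: 8 /i/ → [+round]; 7 /a/ → [+round]; bound reached.
Targets with no active source: positions 10 11 12 stay [-round].
[+round] positions on the surface: 1 2 3 4 5 6 7 8 9.

no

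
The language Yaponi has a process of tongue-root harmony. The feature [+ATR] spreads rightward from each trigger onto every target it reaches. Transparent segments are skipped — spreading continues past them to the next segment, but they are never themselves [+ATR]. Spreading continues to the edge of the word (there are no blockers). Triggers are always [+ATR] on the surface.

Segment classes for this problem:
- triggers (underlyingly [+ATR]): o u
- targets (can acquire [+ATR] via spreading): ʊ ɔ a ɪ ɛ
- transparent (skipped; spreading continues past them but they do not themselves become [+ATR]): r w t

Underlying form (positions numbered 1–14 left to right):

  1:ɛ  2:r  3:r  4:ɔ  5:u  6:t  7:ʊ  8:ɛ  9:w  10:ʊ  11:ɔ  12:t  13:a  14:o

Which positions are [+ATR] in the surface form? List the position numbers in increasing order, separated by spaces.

From /u/ at 5 rightward: 6 /t/ transparent; 7 /ʊ/ → [+ATR]; 8 /ɛ/ → [+ATR]; 9 /w/ transparent; 10 /ʊ/ → [+ATR]; 11 /ɔ/ → [+ATR]; 12 /t/ transparent; 13 /a/ → [+ATR]; 14 /o/ is itself a trigger — this domain ends here.
From /o/ at 14 rightward: word edge.
Targets with no active source: positions 1 4 stay [-ATR].

5 7 8 10 11 13 14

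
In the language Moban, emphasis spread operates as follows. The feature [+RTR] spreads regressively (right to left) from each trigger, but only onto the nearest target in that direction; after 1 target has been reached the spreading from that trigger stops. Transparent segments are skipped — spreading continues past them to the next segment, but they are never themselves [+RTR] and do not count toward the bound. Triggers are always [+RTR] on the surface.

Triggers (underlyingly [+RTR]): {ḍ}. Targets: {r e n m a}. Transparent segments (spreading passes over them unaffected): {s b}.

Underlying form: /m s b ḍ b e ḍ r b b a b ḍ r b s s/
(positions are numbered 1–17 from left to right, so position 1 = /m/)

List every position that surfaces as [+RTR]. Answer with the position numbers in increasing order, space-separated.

1 4 6 7 11 13

From /ḍ/ at 4 leftward: 3 /b/ transparent; 2 /s/ transparent; 1 /m/ → [+RTR]; bound reached.
From /ḍ/ at 7 leftward: 6 /e/ → [+RTR]; bound reached.
From /ḍ/ at 13 leftward: 12 /b/ transparent; 11 /a/ → [+RTR]; bound reached.
Targets with no active source: positions 8 14 stay [-emphatic].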